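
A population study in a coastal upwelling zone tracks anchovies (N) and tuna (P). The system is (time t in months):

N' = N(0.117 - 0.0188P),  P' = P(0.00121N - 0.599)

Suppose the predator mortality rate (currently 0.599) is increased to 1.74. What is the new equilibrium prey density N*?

At the interior fixed point, setting dP/dt = 0 with P > 0 fixes N* = (predator death rate)/(NP coefficient) — independent of the other coefficients.
With the change, N* = 1.74/0.00121 = 1440; it rises from 495.

N* ≈ 1440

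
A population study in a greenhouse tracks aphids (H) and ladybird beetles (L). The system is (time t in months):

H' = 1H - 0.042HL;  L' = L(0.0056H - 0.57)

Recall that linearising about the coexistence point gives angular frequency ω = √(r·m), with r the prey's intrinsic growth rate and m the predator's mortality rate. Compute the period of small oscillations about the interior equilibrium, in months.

T ≈ 8.32 months

Here r = 1 and m = 0.57, so r·m = 0.57.
ω = √0.57 = 0.755 per month, hence T = 2π/ω ≈ 8.32 months.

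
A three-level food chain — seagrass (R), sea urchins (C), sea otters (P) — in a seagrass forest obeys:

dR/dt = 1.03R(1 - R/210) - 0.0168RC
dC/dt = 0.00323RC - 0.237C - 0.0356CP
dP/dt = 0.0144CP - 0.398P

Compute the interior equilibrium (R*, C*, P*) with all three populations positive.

From dP/dt = 0: 0.0144C* = 0.398, so C* = 27.6.
From dR/dt = 0: 1.03(1 - R*/210) = 0.0168·27.6, giving R* = 210·(1 - 0.451) = 115.
From dC/dt = 0: 0.00323·115 - 0.237 = 0.0356P*, so P* = 0.136/0.0356 = 3.81.

R* ≈ 115, C* ≈ 27.6, P* ≈ 3.81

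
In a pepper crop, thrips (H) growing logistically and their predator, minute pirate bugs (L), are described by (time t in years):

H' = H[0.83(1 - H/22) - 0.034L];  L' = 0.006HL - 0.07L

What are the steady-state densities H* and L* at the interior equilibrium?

From dL/dt = 0 with L > 0: 0.006H* = 0.07, so H* = 11.7.
Substitute into dH/dt = 0: 0.83(1 - 11.7/22) = 0.034L*.
The bracket is 0.47, giving L* = 0.39/0.034 = 11.5.

H* ≈ 11.7, L* ≈ 11.5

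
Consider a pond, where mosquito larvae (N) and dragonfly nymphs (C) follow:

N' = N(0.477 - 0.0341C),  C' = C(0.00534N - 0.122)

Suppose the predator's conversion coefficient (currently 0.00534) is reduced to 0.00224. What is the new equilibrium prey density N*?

At the interior fixed point, setting dC/dt = 0 with C > 0 fixes N* = (predator death rate)/(NC coefficient) — independent of the other coefficients.
With the change, N* = 0.122/0.00224 = 54.5; it rises from 22.8.

N* ≈ 54.5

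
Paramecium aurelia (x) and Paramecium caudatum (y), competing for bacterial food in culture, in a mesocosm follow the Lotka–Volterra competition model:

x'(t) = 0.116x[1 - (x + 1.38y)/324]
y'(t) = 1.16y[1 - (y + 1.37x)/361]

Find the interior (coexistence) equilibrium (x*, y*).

x* ≈ 196, y* ≈ 93.1

Setting both brackets to zero gives the nullclines x + 1.38y = 324 and 1.37x + y = 361.
Substituting y = 361 - 1.37x into the first: x(1 - 1.38·1.37) = 324 - 1.38·361.
So x* = -174/-0.891 = 196, and then y* = 361 - 1.37·196 = 93.1.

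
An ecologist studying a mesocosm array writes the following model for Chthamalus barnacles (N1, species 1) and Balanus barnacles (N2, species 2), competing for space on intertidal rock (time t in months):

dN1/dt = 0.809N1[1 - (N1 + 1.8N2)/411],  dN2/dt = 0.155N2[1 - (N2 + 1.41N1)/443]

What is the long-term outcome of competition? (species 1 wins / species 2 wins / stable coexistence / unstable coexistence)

unstable coexistence (outcome depends on initial conditions)

Compare the nullcline intercepts: K1/α12 = 411/1.8 = 228 < K2 = 443; K2/α21 = 443/1.41 = 314 < K1 = 411.
Since both are reversed, neither can invade when rare; the interior point is a saddle.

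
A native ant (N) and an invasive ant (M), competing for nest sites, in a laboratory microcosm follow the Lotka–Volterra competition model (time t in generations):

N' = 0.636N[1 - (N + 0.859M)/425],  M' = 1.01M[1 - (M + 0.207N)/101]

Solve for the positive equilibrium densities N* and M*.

Setting both brackets to zero gives the nullclines N + 0.859M = 425 and 0.207N + M = 101.
Substituting M = 101 - 0.207N into the first: N(1 - 0.859·0.207) = 425 - 0.859·101.
So N* = 338/0.822 = 411, and then M* = 101 - 0.207·411 = 15.8.

N* ≈ 411, M* ≈ 15.8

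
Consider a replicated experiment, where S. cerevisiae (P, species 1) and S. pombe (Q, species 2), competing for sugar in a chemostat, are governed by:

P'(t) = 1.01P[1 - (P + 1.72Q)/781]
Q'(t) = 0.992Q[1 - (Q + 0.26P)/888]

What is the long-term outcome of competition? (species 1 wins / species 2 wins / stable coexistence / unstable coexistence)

Compare the nullcline intercepts: K1/α12 = 781/1.72 = 454 < K2 = 888; K2/α21 = 888/0.26 = 3420 > K1 = 781.
Since the inequalities point opposite ways, species 2 can invade but species 1 cannot.

species 2 excludes species 1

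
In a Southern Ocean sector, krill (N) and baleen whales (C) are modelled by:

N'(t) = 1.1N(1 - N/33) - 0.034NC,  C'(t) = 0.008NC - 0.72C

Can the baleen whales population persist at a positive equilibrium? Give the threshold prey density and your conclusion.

Threshold N = 90; K < 90, so no, the predator goes extinct.

The predator equation gives dC/dt > 0 only when N > 0.72/0.008 = 90.
Without the predator, N → K = 33. Since 33 < 90, the predator cannot invade.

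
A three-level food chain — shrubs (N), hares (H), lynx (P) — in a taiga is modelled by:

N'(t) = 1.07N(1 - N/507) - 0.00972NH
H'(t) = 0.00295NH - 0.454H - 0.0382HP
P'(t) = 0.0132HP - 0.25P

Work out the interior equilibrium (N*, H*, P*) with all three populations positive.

From dP/dt = 0: 0.0132H* = 0.25, so H* = 18.9.
From dN/dt = 0: 1.07(1 - N*/507) = 0.00972·18.9, giving N* = 507·(1 - 0.172) = 420.
From dH/dt = 0: 0.00295·420 - 0.454 = 0.0382P*, so P* = 0.784/0.0382 = 20.5.

N* ≈ 420, H* ≈ 18.9, P* ≈ 20.5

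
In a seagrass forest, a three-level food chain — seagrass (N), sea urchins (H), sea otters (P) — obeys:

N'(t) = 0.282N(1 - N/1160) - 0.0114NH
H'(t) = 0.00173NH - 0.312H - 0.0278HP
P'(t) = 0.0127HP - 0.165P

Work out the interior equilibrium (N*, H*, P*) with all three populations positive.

N* ≈ 551, H* ≈ 13, P* ≈ 23.1

From dP/dt = 0: 0.0127H* = 0.165, so H* = 13.
From dN/dt = 0: 0.282(1 - N*/1160) = 0.0114·13, giving N* = 1160·(1 - 0.525) = 551.
From dH/dt = 0: 0.00173·551 - 0.312 = 0.0278P*, so P* = 0.641/0.0278 = 23.1.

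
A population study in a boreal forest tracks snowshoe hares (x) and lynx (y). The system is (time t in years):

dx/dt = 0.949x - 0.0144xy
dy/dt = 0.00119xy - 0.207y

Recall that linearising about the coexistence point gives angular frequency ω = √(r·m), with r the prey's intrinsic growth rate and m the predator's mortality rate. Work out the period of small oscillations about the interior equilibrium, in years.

T ≈ 14.2 years

Here r = 0.949 and m = 0.207, so r·m = 0.196.
ω = √0.196 = 0.443 per year, hence T = 2π/ω ≈ 14.2 years.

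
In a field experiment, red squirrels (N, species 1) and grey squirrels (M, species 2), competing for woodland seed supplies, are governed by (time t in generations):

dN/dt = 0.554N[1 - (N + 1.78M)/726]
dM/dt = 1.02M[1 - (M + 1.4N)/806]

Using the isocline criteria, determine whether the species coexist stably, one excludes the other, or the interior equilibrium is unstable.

unstable coexistence (outcome depends on initial conditions)

Compare the nullcline intercepts: K1/α12 = 726/1.78 = 408 < K2 = 806; K2/α21 = 806/1.4 = 576 < K1 = 726.
Since both are reversed, neither can invade when rare; the interior point is a saddle.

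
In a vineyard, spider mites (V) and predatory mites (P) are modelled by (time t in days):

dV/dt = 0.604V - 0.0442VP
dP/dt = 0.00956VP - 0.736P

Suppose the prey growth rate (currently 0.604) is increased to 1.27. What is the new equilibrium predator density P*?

At the interior fixed point, setting dV/dt = 0 with V > 0 fixes P* = (prey growth rate)/(VP coefficient) — independent of the other coefficients.
With the change, P* = 1.27/0.0442 = 28.7; it rises from 13.7.

P* ≈ 28.7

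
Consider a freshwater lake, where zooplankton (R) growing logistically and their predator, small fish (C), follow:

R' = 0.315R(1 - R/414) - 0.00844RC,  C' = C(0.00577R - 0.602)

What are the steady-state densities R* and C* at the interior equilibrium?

From dC/dt = 0 with C > 0: 0.00577R* = 0.602, so R* = 104.
Substitute into dR/dt = 0: 0.315(1 - 104/414) = 0.00844C*.
The bracket is 0.748, giving C* = 0.236/0.00844 = 27.9.

R* ≈ 104, C* ≈ 27.9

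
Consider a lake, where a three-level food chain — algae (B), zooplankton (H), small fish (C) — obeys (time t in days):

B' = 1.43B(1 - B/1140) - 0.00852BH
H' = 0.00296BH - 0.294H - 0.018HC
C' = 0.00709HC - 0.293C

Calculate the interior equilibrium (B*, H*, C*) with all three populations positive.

From dC/dt = 0: 0.00709H* = 0.293, so H* = 41.3.
From dB/dt = 0: 1.43(1 - B*/1140) = 0.00852·41.3, giving B* = 1140·(1 - 0.246) = 859.
From dH/dt = 0: 0.00296·859 - 0.294 = 0.018C*, so C* = 2.25/0.018 = 125.

B* ≈ 859, H* ≈ 41.3, C* ≈ 125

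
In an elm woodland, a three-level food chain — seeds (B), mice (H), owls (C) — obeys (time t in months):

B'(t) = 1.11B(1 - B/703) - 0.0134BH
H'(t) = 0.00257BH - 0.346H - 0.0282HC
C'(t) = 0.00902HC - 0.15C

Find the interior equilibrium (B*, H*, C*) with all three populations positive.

From dC/dt = 0: 0.00902H* = 0.15, so H* = 16.6.
From dB/dt = 0: 1.11(1 - B*/703) = 0.0134·16.6, giving B* = 703·(1 - 0.201) = 562.
From dH/dt = 0: 0.00257·562 - 0.346 = 0.0282C*, so C* = 1.1/0.0282 = 38.9.

B* ≈ 562, H* ≈ 16.6, C* ≈ 38.9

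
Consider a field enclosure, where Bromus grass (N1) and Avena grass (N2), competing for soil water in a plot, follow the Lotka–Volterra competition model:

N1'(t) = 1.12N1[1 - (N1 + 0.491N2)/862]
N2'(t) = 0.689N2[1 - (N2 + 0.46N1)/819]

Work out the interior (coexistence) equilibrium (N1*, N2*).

N1* ≈ 594, N2* ≈ 546

Setting both brackets to zero gives the nullclines N1 + 0.491N2 = 862 and 0.46N1 + N2 = 819.
Substituting N2 = 819 - 0.46N1 into the first: N1(1 - 0.491·0.46) = 862 - 0.491·819.
So N1* = 460/0.774 = 594, and then N2* = 819 - 0.46·594 = 546.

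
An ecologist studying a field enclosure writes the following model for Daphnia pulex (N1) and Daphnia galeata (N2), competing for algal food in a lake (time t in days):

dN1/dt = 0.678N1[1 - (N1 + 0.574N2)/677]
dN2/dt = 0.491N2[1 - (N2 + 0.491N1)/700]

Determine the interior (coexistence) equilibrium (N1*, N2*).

N1* ≈ 383, N2* ≈ 512

Setting both brackets to zero gives the nullclines N1 + 0.574N2 = 677 and 0.491N1 + N2 = 700.
Substituting N2 = 700 - 0.491N1 into the first: N1(1 - 0.574·0.491) = 677 - 0.574·700.
So N1* = 275/0.718 = 383, and then N2* = 700 - 0.491·383 = 512.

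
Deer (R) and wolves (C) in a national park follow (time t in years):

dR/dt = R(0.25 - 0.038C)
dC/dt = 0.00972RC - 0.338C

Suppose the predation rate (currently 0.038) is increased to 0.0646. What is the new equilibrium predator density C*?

At the interior fixed point, setting dR/dt = 0 with R > 0 fixes C* = (prey growth rate)/(RC coefficient) — independent of the other coefficients.
With the change, C* = 0.25/0.0646 = 3.87; it falls from 6.58.

C* ≈ 3.87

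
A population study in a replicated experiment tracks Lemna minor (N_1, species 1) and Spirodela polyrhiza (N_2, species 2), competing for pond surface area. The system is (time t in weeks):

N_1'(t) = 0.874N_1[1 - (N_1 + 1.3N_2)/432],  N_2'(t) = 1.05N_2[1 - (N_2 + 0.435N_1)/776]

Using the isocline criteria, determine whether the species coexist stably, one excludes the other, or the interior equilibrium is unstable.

species 2 excludes species 1

Compare the nullcline intercepts: K1/α12 = 432/1.3 = 332 < K2 = 776; K2/α21 = 776/0.435 = 1780 > K1 = 432.
Since the inequalities point opposite ways, species 2 can invade but species 1 cannot.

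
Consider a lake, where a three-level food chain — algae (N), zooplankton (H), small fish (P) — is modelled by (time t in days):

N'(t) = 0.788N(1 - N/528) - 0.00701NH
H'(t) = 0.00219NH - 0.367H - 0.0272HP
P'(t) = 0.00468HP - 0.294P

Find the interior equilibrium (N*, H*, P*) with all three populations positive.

N* ≈ 233, H* ≈ 62.8, P* ≈ 5.26

From dP/dt = 0: 0.00468H* = 0.294, so H* = 62.8.
From dN/dt = 0: 0.788(1 - N*/528) = 0.00701·62.8, giving N* = 528·(1 - 0.559) = 233.
From dH/dt = 0: 0.00219·233 - 0.367 = 0.0272P*, so P* = 0.143/0.0272 = 5.26.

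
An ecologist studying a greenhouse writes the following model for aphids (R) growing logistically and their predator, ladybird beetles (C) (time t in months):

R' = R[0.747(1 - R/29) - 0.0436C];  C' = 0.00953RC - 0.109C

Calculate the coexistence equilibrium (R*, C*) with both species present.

R* ≈ 11.4, C* ≈ 10.4

From dC/dt = 0 with C > 0: 0.00953R* = 0.109, so R* = 11.4.
Substitute into dR/dt = 0: 0.747(1 - 11.4/29) = 0.0436C*.
The bracket is 0.606, giving C* = 0.452/0.0436 = 10.4.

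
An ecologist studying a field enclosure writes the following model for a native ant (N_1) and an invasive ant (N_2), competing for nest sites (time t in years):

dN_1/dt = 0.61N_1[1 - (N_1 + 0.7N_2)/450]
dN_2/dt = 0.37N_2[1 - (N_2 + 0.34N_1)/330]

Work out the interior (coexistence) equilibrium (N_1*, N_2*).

Setting both brackets to zero gives the nullclines N_1 + 0.7N_2 = 450 and 0.34N_1 + N_2 = 330.
Substituting N_2 = 330 - 0.34N_1 into the first: N_1(1 - 0.7·0.34) = 450 - 0.7·330.
So N_1* = 219/0.762 = 287, and then N_2* = 330 - 0.34·287 = 232.

N_1* ≈ 287, N_2* ≈ 232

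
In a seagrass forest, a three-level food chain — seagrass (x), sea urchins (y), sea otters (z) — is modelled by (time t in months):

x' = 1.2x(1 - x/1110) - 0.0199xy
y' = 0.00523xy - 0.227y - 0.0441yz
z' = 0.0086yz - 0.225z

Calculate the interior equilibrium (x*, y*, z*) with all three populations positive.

From dz/dt = 0: 0.0086y* = 0.225, so y* = 26.2.
From dx/dt = 0: 1.2(1 - x*/1110) = 0.0199·26.2, giving x* = 1110·(1 - 0.434) = 628.
From dy/dt = 0: 0.00523·628 - 0.227 = 0.0441z*, so z* = 3.06/0.0441 = 69.4.

x* ≈ 628, y* ≈ 26.2, z* ≈ 69.4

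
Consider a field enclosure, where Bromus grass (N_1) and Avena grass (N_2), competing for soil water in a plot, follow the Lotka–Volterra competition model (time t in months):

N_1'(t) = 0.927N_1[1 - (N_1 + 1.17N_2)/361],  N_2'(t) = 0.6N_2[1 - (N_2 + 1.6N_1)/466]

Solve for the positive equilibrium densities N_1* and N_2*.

N_1* ≈ 211, N_2* ≈ 128

Setting both brackets to zero gives the nullclines N_1 + 1.17N_2 = 361 and 1.6N_1 + N_2 = 466.
Substituting N_2 = 466 - 1.6N_1 into the first: N_1(1 - 1.17·1.6) = 361 - 1.17·466.
So N_1* = -184/-0.872 = 211, and then N_2* = 466 - 1.6·211 = 128.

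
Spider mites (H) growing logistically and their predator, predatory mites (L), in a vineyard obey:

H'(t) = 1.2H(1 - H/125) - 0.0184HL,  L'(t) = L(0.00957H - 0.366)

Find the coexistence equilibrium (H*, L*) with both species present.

From dL/dt = 0 with L > 0: 0.00957H* = 0.366, so H* = 38.2.
Substitute into dH/dt = 0: 1.2(1 - 38.2/125) = 0.0184L*.
The bracket is 0.694, giving L* = 0.833/0.0184 = 45.3.

H* ≈ 38.2, L* ≈ 45.3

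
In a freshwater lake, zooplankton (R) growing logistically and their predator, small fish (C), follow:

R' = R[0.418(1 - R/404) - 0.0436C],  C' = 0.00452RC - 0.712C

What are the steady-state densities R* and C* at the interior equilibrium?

From dC/dt = 0 with C > 0: 0.00452R* = 0.712, so R* = 158.
Substitute into dR/dt = 0: 0.418(1 - 158/404) = 0.0436C*.
The bracket is 0.61, giving C* = 0.255/0.0436 = 5.85.

R* ≈ 158, C* ≈ 5.85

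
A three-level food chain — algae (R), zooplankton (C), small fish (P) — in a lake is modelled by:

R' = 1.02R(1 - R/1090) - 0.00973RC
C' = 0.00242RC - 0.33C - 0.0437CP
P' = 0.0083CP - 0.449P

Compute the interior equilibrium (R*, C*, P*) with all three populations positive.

From dP/dt = 0: 0.0083C* = 0.449, so C* = 54.1.
From dR/dt = 0: 1.02(1 - R*/1090) = 0.00973·54.1, giving R* = 1090·(1 - 0.516) = 528.
From dC/dt = 0: 0.00242·528 - 0.33 = 0.0437P*, so P* = 0.947/0.0437 = 21.7.

R* ≈ 528, C* ≈ 54.1, P* ≈ 21.7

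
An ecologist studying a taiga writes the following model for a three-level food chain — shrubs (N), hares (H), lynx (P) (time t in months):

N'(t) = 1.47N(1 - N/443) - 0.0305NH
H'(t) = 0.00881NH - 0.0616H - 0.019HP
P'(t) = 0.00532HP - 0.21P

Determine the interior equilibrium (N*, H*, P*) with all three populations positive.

From dP/dt = 0: 0.00532H* = 0.21, so H* = 39.5.
From dN/dt = 0: 1.47(1 - N*/443) = 0.0305·39.5, giving N* = 443·(1 - 0.819) = 80.2.
From dH/dt = 0: 0.00881·80.2 - 0.0616 = 0.019P*, so P* = 0.645/0.019 = 33.9.

N* ≈ 80.2, H* ≈ 39.5, P* ≈ 33.9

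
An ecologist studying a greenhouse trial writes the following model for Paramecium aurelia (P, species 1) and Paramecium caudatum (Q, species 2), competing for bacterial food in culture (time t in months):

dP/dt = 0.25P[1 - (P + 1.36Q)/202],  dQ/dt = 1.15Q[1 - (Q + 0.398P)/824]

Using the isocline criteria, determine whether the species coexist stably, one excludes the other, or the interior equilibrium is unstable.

Compare the nullcline intercepts: K1/α12 = 202/1.36 = 149 < K2 = 824; K2/α21 = 824/0.398 = 2070 > K1 = 202.
Since the inequalities point opposite ways, species 2 can invade but species 1 cannot.

species 2 excludes species 1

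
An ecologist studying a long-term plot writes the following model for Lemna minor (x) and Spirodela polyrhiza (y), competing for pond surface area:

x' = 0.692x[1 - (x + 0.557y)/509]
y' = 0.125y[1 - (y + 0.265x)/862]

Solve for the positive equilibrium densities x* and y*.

Setting both brackets to zero gives the nullclines x + 0.557y = 509 and 0.265x + y = 862.
Substituting y = 862 - 0.265x into the first: x(1 - 0.557·0.265) = 509 - 0.557·862.
So x* = 28.9/0.852 = 33.9, and then y* = 862 - 0.265·33.9 = 853.

x* ≈ 33.9, y* ≈ 853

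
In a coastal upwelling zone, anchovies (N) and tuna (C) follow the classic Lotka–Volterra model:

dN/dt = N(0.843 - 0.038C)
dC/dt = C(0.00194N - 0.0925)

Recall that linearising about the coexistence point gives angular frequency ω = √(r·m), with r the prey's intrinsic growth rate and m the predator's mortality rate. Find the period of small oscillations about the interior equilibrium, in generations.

T ≈ 22.5 generations

Here r = 0.843 and m = 0.0925, so r·m = 0.078.
ω = √0.078 = 0.279 per generation, hence T = 2π/ω ≈ 22.5 generations.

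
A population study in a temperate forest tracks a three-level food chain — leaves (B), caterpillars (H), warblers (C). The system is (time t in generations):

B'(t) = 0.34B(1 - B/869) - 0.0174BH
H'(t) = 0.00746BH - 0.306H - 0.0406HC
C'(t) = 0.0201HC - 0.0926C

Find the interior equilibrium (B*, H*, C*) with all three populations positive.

From dC/dt = 0: 0.0201H* = 0.0926, so H* = 4.61.
From dB/dt = 0: 0.34(1 - B*/869) = 0.0174·4.61, giving B* = 869·(1 - 0.236) = 664.
From dH/dt = 0: 0.00746·664 - 0.306 = 0.0406C*, so C* = 4.65/0.0406 = 114.

B* ≈ 664, H* ≈ 4.61, C* ≈ 114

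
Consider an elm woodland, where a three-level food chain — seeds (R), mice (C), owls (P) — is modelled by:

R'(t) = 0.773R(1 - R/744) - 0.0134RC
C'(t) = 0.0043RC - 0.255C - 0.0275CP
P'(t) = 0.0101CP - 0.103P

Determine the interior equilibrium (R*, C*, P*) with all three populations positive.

R* ≈ 612, C* ≈ 10.2, P* ≈ 86.5

From dP/dt = 0: 0.0101C* = 0.103, so C* = 10.2.
From dR/dt = 0: 0.773(1 - R*/744) = 0.0134·10.2, giving R* = 744·(1 - 0.177) = 612.
From dC/dt = 0: 0.0043·612 - 0.255 = 0.0275P*, so P* = 2.38/0.0275 = 86.5.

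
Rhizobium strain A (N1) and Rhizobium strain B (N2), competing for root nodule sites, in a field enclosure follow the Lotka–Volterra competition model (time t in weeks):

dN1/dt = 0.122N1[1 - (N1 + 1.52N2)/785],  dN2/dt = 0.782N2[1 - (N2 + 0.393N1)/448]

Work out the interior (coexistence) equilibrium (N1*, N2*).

N1* ≈ 258, N2* ≈ 346

Setting both brackets to zero gives the nullclines N1 + 1.52N2 = 785 and 0.393N1 + N2 = 448.
Substituting N2 = 448 - 0.393N1 into the first: N1(1 - 1.52·0.393) = 785 - 1.52·448.
So N1* = 104/0.403 = 258, and then N2* = 448 - 0.393·258 = 346.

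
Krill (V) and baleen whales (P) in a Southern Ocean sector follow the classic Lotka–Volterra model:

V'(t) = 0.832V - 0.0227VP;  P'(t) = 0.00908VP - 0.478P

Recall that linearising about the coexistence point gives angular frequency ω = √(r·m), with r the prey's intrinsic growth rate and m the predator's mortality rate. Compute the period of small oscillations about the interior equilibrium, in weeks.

T ≈ 9.96 weeks

Here r = 0.832 and m = 0.478, so r·m = 0.398.
ω = √0.398 = 0.631 per week, hence T = 2π/ω ≈ 9.96 weeks.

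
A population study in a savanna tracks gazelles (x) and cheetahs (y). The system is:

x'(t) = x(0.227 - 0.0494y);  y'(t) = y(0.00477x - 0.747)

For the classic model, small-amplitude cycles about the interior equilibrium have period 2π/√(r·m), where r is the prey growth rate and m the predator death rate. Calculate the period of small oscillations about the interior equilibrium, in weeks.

T ≈ 15.3 weeks

Here r = 0.227 and m = 0.747, so r·m = 0.17.
ω = √0.17 = 0.412 per week, hence T = 2π/ω ≈ 15.3 weeks.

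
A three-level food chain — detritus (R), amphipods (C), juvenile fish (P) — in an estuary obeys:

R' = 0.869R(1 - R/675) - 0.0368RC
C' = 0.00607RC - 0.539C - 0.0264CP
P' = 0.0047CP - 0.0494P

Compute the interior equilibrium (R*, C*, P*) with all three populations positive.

R* ≈ 375, C* ≈ 10.5, P* ≈ 65.7

From dP/dt = 0: 0.0047C* = 0.0494, so C* = 10.5.
From dR/dt = 0: 0.869(1 - R*/675) = 0.0368·10.5, giving R* = 675·(1 - 0.445) = 375.
From dC/dt = 0: 0.00607·375 - 0.539 = 0.0264P*, so P* = 1.73/0.0264 = 65.7.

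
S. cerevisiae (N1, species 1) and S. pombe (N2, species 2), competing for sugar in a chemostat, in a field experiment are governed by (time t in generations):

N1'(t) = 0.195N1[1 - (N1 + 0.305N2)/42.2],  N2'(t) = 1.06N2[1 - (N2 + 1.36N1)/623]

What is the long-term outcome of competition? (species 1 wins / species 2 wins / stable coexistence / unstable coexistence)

Compare the nullcline intercepts: K1/α12 = 42.2/0.305 = 138 < K2 = 623; K2/α21 = 623/1.36 = 458 > K1 = 42.2.
Since the inequalities point opposite ways, species 2 can invade but species 1 cannot.

species 2 excludes species 1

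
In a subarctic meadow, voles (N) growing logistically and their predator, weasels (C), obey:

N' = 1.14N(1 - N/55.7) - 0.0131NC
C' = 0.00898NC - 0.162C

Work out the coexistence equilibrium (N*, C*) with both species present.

N* ≈ 18, C* ≈ 58.8

From dC/dt = 0 with C > 0: 0.00898N* = 0.162, so N* = 18.
Substitute into dN/dt = 0: 1.14(1 - 18/55.7) = 0.0131C*.
The bracket is 0.676, giving C* = 0.771/0.0131 = 58.8.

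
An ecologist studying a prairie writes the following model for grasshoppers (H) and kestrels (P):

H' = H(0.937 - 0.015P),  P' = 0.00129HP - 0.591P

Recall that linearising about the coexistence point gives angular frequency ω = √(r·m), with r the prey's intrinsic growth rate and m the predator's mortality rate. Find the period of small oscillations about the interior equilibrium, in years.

Here r = 0.937 and m = 0.591, so r·m = 0.554.
ω = √0.554 = 0.744 per year, hence T = 2π/ω ≈ 8.44 years.

T ≈ 8.44 years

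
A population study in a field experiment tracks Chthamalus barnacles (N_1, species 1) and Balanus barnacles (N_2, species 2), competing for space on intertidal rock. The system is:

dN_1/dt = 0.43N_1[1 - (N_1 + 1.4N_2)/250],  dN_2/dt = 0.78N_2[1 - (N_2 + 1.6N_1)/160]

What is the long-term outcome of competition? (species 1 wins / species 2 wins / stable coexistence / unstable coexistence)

Compare the nullcline intercepts: K1/α12 = 250/1.4 = 179 > K2 = 160; K2/α21 = 160/1.6 = 100 < K1 = 250.
Since the inequalities point opposite ways, species 1 can invade but species 2 cannot.

species 1 excludes species 2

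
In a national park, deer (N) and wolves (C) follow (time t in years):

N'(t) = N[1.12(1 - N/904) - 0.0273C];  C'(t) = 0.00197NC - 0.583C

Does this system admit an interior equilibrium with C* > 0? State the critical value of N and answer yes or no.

Threshold N = 296; K > 296, so yes, the predator persists.

The predator equation gives dC/dt > 0 only when N > 0.583/0.00197 = 296.
Without the predator, N → K = 904. Since 904 > 296, the predator can invade and persist.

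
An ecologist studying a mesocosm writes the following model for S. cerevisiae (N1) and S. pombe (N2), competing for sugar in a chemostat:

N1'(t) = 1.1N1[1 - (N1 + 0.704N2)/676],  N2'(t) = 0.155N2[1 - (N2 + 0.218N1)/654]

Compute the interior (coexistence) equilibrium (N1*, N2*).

N1* ≈ 255, N2* ≈ 598

Setting both brackets to zero gives the nullclines N1 + 0.704N2 = 676 and 0.218N1 + N2 = 654.
Substituting N2 = 654 - 0.218N1 into the first: N1(1 - 0.704·0.218) = 676 - 0.704·654.
So N1* = 216/0.847 = 255, and then N2* = 654 - 0.218·255 = 598.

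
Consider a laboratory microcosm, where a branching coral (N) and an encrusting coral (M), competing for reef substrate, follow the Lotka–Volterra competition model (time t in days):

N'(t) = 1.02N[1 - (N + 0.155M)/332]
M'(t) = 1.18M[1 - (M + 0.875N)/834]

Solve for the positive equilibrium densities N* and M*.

N* ≈ 235, M* ≈ 629

Setting both brackets to zero gives the nullclines N + 0.155M = 332 and 0.875N + M = 834.
Substituting M = 834 - 0.875N into the first: N(1 - 0.155·0.875) = 332 - 0.155·834.
So N* = 203/0.864 = 235, and then M* = 834 - 0.875·235 = 629.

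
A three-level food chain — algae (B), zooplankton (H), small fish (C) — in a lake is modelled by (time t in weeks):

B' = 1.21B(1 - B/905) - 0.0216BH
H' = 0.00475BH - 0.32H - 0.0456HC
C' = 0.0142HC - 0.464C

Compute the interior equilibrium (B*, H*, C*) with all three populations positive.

B* ≈ 377, H* ≈ 32.7, C* ≈ 32.3

From dC/dt = 0: 0.0142H* = 0.464, so H* = 32.7.
From dB/dt = 0: 1.21(1 - B*/905) = 0.0216·32.7, giving B* = 905·(1 - 0.583) = 377.
From dH/dt = 0: 0.00475·377 - 0.32 = 0.0456C*, so C* = 1.47/0.0456 = 32.3.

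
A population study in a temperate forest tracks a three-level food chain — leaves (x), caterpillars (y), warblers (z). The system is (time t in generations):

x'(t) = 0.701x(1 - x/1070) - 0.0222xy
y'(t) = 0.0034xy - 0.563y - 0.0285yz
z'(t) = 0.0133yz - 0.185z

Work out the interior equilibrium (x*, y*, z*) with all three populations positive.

From dz/dt = 0: 0.0133y* = 0.185, so y* = 13.9.
From dx/dt = 0: 0.701(1 - x*/1070) = 0.0222·13.9, giving x* = 1070·(1 - 0.441) = 599.
From dy/dt = 0: 0.0034·599 - 0.563 = 0.0285z*, so z* = 1.47/0.0285 = 51.7.

x* ≈ 599, y* ≈ 13.9, z* ≈ 51.7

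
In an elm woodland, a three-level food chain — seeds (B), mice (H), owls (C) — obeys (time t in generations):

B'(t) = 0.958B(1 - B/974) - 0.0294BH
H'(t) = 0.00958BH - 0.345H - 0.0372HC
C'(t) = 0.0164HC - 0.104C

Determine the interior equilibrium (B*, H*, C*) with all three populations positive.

B* ≈ 784, H* ≈ 6.34, C* ≈ 193

From dC/dt = 0: 0.0164H* = 0.104, so H* = 6.34.
From dB/dt = 0: 0.958(1 - B*/974) = 0.0294·6.34, giving B* = 974·(1 - 0.195) = 784.
From dH/dt = 0: 0.00958·784 - 0.345 = 0.0372C*, so C* = 7.17/0.0372 = 193.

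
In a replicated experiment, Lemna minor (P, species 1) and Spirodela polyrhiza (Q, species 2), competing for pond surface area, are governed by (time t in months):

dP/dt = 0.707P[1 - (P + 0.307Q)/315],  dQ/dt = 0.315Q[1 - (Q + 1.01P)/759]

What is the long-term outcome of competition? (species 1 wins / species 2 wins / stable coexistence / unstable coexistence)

stable coexistence

Compare the nullcline intercepts: K1/α12 = 315/0.307 = 1030 > K2 = 759; K2/α21 = 759/1.01 = 751 > K1 = 315.
Since both inequalities hold, each species can invade when rare, so the interior equilibrium is stable.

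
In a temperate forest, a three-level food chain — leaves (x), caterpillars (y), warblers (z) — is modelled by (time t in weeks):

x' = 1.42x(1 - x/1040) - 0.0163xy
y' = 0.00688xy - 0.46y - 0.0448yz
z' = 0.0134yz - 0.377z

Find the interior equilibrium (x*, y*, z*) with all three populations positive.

x* ≈ 704, y* ≈ 28.1, z* ≈ 97.9

From dz/dt = 0: 0.0134y* = 0.377, so y* = 28.1.
From dx/dt = 0: 1.42(1 - x*/1040) = 0.0163·28.1, giving x* = 1040·(1 - 0.323) = 704.
From dy/dt = 0: 0.00688·704 - 0.46 = 0.0448z*, so z* = 4.38/0.0448 = 97.9.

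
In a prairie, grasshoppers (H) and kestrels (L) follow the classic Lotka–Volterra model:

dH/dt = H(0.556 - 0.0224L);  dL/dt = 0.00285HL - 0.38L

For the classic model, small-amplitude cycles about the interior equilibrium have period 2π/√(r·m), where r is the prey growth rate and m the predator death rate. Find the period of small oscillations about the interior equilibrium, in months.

Here r = 0.556 and m = 0.38, so r·m = 0.211.
ω = √0.211 = 0.46 per month, hence T = 2π/ω ≈ 13.7 months.

T ≈ 13.7 months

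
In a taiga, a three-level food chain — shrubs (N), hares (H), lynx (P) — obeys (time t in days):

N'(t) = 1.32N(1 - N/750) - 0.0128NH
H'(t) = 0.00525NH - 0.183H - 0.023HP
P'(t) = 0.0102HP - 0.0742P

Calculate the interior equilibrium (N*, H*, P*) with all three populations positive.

From dP/dt = 0: 0.0102H* = 0.0742, so H* = 7.27.
From dN/dt = 0: 1.32(1 - N*/750) = 0.0128·7.27, giving N* = 750·(1 - 0.0705) = 697.
From dH/dt = 0: 0.00525·697 - 0.183 = 0.023P*, so P* = 3.48/0.023 = 151.

N* ≈ 697, H* ≈ 7.27, P* ≈ 151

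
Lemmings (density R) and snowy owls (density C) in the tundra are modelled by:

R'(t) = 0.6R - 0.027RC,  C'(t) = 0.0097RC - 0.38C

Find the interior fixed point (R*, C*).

R* ≈ 39.2, C* ≈ 22.2

Set dC/dt = 0 with C > 0: 0.0097R - 0.38 = 0, so R* = 0.38/0.0097 = 39.2.
Set dR/dt = 0 with R > 0: 0.6 - 0.027C = 0, so C* = 0.6/0.027 = 22.2.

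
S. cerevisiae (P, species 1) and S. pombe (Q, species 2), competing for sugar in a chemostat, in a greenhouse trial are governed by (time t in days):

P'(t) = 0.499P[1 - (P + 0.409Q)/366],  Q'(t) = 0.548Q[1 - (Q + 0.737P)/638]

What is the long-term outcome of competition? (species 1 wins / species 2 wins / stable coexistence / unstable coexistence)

Compare the nullcline intercepts: K1/α12 = 366/0.409 = 895 > K2 = 638; K2/α21 = 638/0.737 = 866 > K1 = 366.
Since both inequalities hold, each species can invade when rare, so the interior equilibrium is stable.

stable coexistence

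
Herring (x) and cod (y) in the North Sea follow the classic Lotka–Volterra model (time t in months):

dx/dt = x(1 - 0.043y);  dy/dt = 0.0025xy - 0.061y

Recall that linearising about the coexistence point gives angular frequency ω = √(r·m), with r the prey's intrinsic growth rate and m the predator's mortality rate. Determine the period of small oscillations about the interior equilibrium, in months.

Here r = 1 and m = 0.061, so r·m = 0.061.
ω = √0.061 = 0.247 per month, hence T = 2π/ω ≈ 25.4 months.

T ≈ 25.4 months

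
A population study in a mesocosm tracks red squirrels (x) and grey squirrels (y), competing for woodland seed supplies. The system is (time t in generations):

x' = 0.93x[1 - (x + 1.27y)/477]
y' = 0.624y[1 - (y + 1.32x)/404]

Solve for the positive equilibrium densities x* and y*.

x* ≈ 53.3, y* ≈ 334

Setting both brackets to zero gives the nullclines x + 1.27y = 477 and 1.32x + y = 404.
Substituting y = 404 - 1.32x into the first: x(1 - 1.27·1.32) = 477 - 1.27·404.
So x* = -36.1/-0.676 = 53.3, and then y* = 404 - 1.32·53.3 = 334.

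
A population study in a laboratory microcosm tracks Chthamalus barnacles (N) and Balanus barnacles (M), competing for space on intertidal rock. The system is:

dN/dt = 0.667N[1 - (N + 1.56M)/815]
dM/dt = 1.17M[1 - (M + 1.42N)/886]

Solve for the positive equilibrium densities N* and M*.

Setting both brackets to zero gives the nullclines N + 1.56M = 815 and 1.42N + M = 886.
Substituting M = 886 - 1.42N into the first: N(1 - 1.56·1.42) = 815 - 1.56·886.
So N* = -567/-1.22 = 467, and then M* = 886 - 1.42·467 = 223.

N* ≈ 467, M* ≈ 223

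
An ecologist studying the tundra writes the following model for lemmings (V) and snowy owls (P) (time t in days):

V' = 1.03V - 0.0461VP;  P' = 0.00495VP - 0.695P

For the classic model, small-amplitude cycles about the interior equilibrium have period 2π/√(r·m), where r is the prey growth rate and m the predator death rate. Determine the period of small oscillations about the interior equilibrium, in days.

Here r = 1.03 and m = 0.695, so r·m = 0.716.
ω = √0.716 = 0.846 per day, hence T = 2π/ω ≈ 7.43 days.

T ≈ 7.43 days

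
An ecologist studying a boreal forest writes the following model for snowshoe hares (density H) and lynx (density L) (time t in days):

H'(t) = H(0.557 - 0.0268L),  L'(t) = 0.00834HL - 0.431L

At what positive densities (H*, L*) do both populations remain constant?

Set dL/dt = 0 with L > 0: 0.00834H - 0.431 = 0, so H* = 0.431/0.00834 = 51.7.
Set dH/dt = 0 with H > 0: 0.557 - 0.0268L = 0, so L* = 0.557/0.0268 = 20.8.

H* ≈ 51.7, L* ≈ 20.8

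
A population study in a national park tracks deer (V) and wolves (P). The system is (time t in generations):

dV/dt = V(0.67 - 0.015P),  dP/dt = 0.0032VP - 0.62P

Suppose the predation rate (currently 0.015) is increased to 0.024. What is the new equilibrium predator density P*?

P* ≈ 27.9

At the interior fixed point, setting dV/dt = 0 with V > 0 fixes P* = (prey growth rate)/(VP coefficient) — independent of the other coefficients.
With the change, P* = 0.67/0.024 = 27.9; it falls from 44.7.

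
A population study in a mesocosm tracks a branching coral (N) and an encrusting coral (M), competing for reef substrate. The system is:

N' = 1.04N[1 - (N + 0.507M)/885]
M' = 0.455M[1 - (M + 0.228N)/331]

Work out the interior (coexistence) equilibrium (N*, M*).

N* ≈ 811, M* ≈ 146

Setting both brackets to zero gives the nullclines N + 0.507M = 885 and 0.228N + M = 331.
Substituting M = 331 - 0.228N into the first: N(1 - 0.507·0.228) = 885 - 0.507·331.
So N* = 717/0.884 = 811, and then M* = 331 - 0.228·811 = 146.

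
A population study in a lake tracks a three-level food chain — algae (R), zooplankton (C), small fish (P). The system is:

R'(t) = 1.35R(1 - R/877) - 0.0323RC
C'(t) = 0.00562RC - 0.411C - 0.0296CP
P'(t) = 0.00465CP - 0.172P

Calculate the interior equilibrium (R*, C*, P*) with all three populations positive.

R* ≈ 101, C* ≈ 37, P* ≈ 5.26

From dP/dt = 0: 0.00465C* = 0.172, so C* = 37.
From dR/dt = 0: 1.35(1 - R*/877) = 0.0323·37, giving R* = 877·(1 - 0.885) = 101.
From dC/dt = 0: 0.00562·101 - 0.411 = 0.0296P*, so P* = 0.156/0.0296 = 5.26.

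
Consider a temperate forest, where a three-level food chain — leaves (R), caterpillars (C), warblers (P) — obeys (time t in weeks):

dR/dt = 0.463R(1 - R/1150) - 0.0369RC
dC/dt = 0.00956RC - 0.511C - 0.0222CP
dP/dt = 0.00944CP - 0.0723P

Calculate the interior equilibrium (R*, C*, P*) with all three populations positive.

R* ≈ 448, C* ≈ 7.66, P* ≈ 170

From dP/dt = 0: 0.00944C* = 0.0723, so C* = 7.66.
From dR/dt = 0: 0.463(1 - R*/1150) = 0.0369·7.66, giving R* = 1150·(1 - 0.61) = 448.
From dC/dt = 0: 0.00956·448 - 0.511 = 0.0222P*, so P* = 3.77/0.0222 = 170.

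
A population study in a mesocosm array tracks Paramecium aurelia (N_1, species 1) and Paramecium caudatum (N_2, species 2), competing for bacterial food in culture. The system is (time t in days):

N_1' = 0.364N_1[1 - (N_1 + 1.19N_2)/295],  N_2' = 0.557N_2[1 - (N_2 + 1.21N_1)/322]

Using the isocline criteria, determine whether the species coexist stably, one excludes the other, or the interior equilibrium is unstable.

unstable coexistence (outcome depends on initial conditions)

Compare the nullcline intercepts: K1/α12 = 295/1.19 = 248 < K2 = 322; K2/α21 = 322/1.21 = 266 < K1 = 295.
Since both are reversed, neither can invade when rare; the interior point is a saddle.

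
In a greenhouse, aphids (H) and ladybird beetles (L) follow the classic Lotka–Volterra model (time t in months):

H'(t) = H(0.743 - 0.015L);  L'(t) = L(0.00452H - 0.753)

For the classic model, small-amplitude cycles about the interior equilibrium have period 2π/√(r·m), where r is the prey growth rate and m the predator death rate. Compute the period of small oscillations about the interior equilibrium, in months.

T ≈ 8.4 months

Here r = 0.743 and m = 0.753, so r·m = 0.559.
ω = √0.559 = 0.748 per month, hence T = 2π/ω ≈ 8.4 months.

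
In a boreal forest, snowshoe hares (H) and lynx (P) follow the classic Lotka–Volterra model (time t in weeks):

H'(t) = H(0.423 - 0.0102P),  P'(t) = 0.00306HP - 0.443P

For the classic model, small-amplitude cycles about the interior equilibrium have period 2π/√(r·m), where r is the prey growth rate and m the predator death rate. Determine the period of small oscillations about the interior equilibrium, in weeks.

T ≈ 14.5 weeks

Here r = 0.423 and m = 0.443, so r·m = 0.187.
ω = √0.187 = 0.433 per week, hence T = 2π/ω ≈ 14.5 weeks.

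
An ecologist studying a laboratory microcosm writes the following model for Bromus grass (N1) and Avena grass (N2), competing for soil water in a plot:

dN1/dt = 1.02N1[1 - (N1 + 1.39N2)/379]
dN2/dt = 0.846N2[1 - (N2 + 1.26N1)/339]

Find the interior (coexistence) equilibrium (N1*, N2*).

Setting both brackets to zero gives the nullclines N1 + 1.39N2 = 379 and 1.26N1 + N2 = 339.
Substituting N2 = 339 - 1.26N1 into the first: N1(1 - 1.39·1.26) = 379 - 1.39·339.
So N1* = -92.2/-0.751 = 123, and then N2* = 339 - 1.26·123 = 184.

N1* ≈ 123, N2* ≈ 184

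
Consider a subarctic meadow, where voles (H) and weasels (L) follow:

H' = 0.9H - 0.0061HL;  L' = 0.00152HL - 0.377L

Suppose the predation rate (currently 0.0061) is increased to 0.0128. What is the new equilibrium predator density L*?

L* ≈ 70.3

At the interior fixed point, setting dH/dt = 0 with H > 0 fixes L* = (prey growth rate)/(HL coefficient) — independent of the other coefficients.
With the change, L* = 0.9/0.0128 = 70.3; it falls from 148.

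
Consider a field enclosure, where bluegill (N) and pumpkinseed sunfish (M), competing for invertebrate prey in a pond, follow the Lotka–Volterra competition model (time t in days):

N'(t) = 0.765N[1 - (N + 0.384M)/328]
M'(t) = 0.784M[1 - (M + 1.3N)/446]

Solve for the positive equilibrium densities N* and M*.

N* ≈ 313, M* ≈ 39.1

Setting both brackets to zero gives the nullclines N + 0.384M = 328 and 1.3N + M = 446.
Substituting M = 446 - 1.3N into the first: N(1 - 0.384·1.3) = 328 - 0.384·446.
So N* = 157/0.501 = 313, and then M* = 446 - 1.3·313 = 39.1.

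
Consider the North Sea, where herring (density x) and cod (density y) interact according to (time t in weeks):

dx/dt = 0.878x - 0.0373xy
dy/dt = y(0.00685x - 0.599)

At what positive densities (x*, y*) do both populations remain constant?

x* ≈ 87.4, y* ≈ 23.5

Set dy/dt = 0 with y > 0: 0.00685x - 0.599 = 0, so x* = 0.599/0.00685 = 87.4.
Set dx/dt = 0 with x > 0: 0.878 - 0.0373y = 0, so y* = 0.878/0.0373 = 23.5.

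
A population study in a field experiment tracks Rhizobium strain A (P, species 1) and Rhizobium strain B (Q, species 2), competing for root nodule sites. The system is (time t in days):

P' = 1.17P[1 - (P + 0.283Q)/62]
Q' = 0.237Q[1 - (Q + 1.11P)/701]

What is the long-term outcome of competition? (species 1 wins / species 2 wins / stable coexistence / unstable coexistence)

Compare the nullcline intercepts: K1/α12 = 62/0.283 = 219 < K2 = 701; K2/α21 = 701/1.11 = 632 > K1 = 62.
Since the inequalities point opposite ways, species 2 can invade but species 1 cannot.

species 2 excludes species 1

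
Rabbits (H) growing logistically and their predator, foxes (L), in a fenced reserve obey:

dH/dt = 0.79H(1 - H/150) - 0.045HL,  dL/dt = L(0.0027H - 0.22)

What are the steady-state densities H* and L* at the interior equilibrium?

From dL/dt = 0 with L > 0: 0.0027H* = 0.22, so H* = 81.5.
Substitute into dH/dt = 0: 0.79(1 - 81.5/150) = 0.045L*.
The bracket is 0.457, giving L* = 0.361/0.045 = 8.02.

H* ≈ 81.5, L* ≈ 8.02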